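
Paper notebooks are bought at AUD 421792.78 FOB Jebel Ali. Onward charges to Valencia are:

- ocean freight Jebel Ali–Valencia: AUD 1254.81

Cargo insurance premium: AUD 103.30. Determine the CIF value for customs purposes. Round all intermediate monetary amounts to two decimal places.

CIF value: AUD 423150.89

CIF = FOB price + freight + insurance
CIF = 421792.78 + 1254.81 + 103.30 = 423150.89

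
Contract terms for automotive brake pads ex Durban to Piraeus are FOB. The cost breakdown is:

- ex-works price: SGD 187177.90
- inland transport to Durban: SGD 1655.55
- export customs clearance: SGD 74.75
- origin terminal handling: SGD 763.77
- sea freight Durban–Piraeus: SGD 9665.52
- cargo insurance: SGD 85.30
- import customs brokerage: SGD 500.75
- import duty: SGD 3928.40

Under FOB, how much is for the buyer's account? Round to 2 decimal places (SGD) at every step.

FOB: the seller bears costs until goods are on board at the origin port; the buyer bears freight, insurance and all costs thereafter.
Seller's account: goods 187177.90 + inland to port 1655.55 + export clearance 74.75 + origin terminal 763.77 = 189671.97
Buyer's account: freight 9665.52 + insurance 85.30 + brokerage 500.75 + duty 3928.40 = 14179.97

Buyer's account: SGD 14179.97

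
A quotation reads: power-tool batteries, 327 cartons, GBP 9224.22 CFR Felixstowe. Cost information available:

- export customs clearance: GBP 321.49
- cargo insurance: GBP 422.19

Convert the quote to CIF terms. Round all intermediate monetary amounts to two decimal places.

Not relevant to the conversion: export clearance — on the seller under both CFR and CIF; already in the CFR price and stays in the CIF price.
From CFR to CIF, the seller additionally bears: insurance.
CIF price = 9224.22 + 422.19 = 9646.41

CIF price: GBP 9646.41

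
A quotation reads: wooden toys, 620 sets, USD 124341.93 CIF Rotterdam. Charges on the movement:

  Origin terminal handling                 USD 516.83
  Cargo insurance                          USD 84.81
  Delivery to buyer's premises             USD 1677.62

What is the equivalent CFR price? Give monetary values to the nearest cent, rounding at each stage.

CFR price: USD 124257.12

Not relevant to the conversion: origin terminal — on the seller under both CIF and CFR; already in the CIF price and stays in the CFR price. delivery — on the buyer under both terms; not part of either seller's price.
From CIF to CFR, the seller no longer bears: insurance.
CFR price = 124341.93 − 84.81 = 124257.12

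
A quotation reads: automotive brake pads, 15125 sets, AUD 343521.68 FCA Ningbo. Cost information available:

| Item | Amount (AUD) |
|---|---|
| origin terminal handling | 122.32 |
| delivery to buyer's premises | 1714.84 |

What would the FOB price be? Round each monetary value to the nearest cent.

Not relevant to the conversion: delivery — on the buyer under both terms; not part of either seller's price.
From FCA to FOB, the seller additionally bears: origin terminal.
FOB price = 343521.68 + 122.32 = 343644.00

FOB price: AUD 343644.00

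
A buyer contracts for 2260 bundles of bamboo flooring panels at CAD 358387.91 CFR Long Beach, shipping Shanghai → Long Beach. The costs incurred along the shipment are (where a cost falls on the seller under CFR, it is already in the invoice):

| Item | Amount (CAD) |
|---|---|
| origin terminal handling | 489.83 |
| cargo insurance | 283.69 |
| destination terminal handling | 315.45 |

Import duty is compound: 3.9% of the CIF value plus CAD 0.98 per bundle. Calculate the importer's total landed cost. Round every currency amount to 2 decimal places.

Total landed cost: CAD 375190.04

CFR: the seller pays costs through ocean freight to the destination port, but not insurance.
Already in the invoice (seller's account under CFR): origin terminal — exclude.
CIF value = CFR price + insurance = 358387.91 + 283.69 = 358671.60
Ad valorem component: 358671.60 × 3.9% = 13988.19
Specific component: 2260 × 0.98 = 2214.80
Import duty = 13988.19 + 2214.80 = 16202.99
Buyer bears: insurance 283.69 + destination terminal 315.45 + duty 16202.99 = 16802.13
Landed cost = invoice 358387.91 + 16802.13 = 375190.04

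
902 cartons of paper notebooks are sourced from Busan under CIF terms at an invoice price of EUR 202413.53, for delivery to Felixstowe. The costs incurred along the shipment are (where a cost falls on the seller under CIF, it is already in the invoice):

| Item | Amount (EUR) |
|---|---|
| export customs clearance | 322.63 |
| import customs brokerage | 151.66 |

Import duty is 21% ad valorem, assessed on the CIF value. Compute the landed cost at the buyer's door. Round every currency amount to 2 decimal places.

CIF: the seller pays costs through ocean freight and marine insurance to the destination port.
Already in the invoice (seller's account under CIF): export clearance — exclude.
The CIF price already equals the CIF value: 202413.53
Import duty = 202413.53 × 21% = 42506.84
Buyer bears: brokerage 151.66 + duty 42506.84 = 42658.50
Landed cost = invoice 202413.53 + 42658.50 = 245072.03

Total landed cost: EUR 245072.03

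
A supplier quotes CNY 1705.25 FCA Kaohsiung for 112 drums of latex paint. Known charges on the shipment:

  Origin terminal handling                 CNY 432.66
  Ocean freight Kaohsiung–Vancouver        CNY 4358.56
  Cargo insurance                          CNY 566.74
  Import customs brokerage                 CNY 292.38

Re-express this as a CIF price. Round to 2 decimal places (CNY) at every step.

Not relevant to the conversion: brokerage — on the buyer under both terms; not part of either seller's price.
From FCA to CIF, the seller additionally bears: origin terminal, freight, insurance.
CIF price = 1705.25 + 432.66 + 4358.56 + 566.74 = 7063.21

CIF price: CNY 7063.21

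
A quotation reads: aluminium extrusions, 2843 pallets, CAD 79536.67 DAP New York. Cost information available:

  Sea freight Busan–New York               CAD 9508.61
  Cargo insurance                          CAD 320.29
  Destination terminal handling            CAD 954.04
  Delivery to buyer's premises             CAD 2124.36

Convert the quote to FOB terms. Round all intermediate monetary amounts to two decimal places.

From DAP to FOB, the seller no longer bears: freight, insurance, destination terminal, delivery.
FOB price = 79536.67 − 9508.61 − 320.29 − 954.04 − 2124.36 = 66629.37

FOB price: CAD 66629.37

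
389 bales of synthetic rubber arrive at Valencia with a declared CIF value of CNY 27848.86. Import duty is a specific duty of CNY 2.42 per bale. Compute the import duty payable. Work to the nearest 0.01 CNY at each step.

Import duty: CNY 941.38

Import duty = 389 × 2.42 = 941.38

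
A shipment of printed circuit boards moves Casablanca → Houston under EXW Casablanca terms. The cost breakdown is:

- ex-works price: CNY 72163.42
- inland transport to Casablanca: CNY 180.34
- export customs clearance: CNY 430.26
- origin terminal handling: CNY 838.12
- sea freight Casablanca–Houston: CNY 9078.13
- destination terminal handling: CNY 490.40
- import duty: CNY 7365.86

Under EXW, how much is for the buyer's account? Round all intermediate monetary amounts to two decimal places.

EXW: the seller makes goods available at their premises; the buyer bears all onward costs.
Seller's account: goods 72163.42 = 72163.42
Buyer's account: inland to port 180.34 + export clearance 430.26 + origin terminal 838.12 + freight 9078.13 + destination terminal 490.40 + duty 7365.86 = 18383.11

Buyer's account: CNY 18383.11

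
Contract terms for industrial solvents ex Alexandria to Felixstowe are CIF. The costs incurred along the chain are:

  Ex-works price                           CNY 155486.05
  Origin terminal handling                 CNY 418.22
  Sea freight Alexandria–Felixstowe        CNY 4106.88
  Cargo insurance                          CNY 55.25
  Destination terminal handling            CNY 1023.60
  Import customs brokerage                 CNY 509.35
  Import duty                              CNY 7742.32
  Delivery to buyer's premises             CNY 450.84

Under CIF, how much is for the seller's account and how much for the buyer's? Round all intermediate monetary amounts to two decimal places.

Seller: CNY 160066.40; buyer: CNY 9726.11

CIF: the seller pays costs through ocean freight and marine insurance to the destination port.
Seller's account: goods 155486.05 + origin terminal 418.22 + freight 4106.88 + insurance 55.25 = 160066.40
Buyer's account: destination terminal 1023.60 + brokerage 509.35 + duty 7742.32 + delivery 450.84 = 9726.11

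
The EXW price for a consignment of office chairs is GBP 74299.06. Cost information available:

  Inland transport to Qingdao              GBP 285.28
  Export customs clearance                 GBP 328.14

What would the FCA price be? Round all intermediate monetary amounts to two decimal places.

From EXW to FCA, the seller additionally bears: inland to port, export clearance.
FCA price = 74299.06 + 285.28 + 328.14 = 74912.48

FCA price: GBP 74912.48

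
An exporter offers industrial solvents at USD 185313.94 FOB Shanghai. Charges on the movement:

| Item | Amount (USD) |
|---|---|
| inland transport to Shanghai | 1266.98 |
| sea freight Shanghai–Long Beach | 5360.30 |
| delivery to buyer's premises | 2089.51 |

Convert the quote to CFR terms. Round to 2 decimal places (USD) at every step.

Not relevant to the conversion: inland to port — on the seller under both FOB and CFR; already in the FOB price and stays in the CFR price. delivery — on the buyer under both terms; not part of either seller's price.
From FOB to CFR, the seller additionally bears: freight.
CFR price = 185313.94 + 5360.30 = 190674.24

CFR price: USD 190674.24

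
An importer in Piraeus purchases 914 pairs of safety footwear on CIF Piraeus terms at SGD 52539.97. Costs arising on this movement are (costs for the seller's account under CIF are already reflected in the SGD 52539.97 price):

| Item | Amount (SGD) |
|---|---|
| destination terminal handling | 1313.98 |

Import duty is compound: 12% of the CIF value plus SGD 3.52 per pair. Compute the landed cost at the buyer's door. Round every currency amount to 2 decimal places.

CIF: the seller pays costs through ocean freight and marine insurance to the destination port.
The CIF price already equals the CIF value: 52539.97
Ad valorem component: 52539.97 × 12% = 6304.80
Specific component: 914 × 3.52 = 3217.28
Import duty = 6304.80 + 3217.28 = 9522.08
Buyer bears: destination terminal 1313.98 + duty 9522.08 = 10836.06
Landed cost = invoice 52539.97 + 10836.06 = 63376.03

Total landed cost: SGD 63376.03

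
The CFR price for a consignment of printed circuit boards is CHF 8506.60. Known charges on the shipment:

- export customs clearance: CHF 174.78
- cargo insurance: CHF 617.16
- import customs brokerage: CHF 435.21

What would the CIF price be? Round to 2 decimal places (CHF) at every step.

Not relevant to the conversion: export clearance — on the seller under both CFR and CIF; already in the CFR price and stays in the CIF price. brokerage — on the buyer under both terms; not part of either seller's price.
From CFR to CIF, the seller additionally bears: insurance.
CIF price = 8506.60 + 617.16 = 9123.76

CIF price: CHF 9123.76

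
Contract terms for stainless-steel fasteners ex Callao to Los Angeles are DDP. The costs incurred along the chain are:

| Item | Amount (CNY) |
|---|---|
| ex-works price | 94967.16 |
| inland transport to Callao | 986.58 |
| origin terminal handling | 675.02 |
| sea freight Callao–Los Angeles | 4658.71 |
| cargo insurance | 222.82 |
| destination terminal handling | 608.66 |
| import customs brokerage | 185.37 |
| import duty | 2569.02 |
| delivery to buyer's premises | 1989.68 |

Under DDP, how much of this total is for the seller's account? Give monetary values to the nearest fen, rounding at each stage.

Seller's account: CNY 106863.02

DDP: the seller bears all costs including import duty.
Seller's account: goods 94967.16 + inland to port 986.58 + origin terminal 675.02 + freight 4658.71 + insurance 222.82 + destination terminal 608.66 + brokerage 185.37 + duty 2569.02 + delivery 1989.68 = 106863.02
Buyer's account: 0.00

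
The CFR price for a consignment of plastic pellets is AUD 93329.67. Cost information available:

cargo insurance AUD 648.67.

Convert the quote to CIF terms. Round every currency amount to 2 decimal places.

CIF price: AUD 93978.34

From CFR to CIF, the seller additionally bears: insurance.
CIF price = 93329.67 + 648.67 = 93978.34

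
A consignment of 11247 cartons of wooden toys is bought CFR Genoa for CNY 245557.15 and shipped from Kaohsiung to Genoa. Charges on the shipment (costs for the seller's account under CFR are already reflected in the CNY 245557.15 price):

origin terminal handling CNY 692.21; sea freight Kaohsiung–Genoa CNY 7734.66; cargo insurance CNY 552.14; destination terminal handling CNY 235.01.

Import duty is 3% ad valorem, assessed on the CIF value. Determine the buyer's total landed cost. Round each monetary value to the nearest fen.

Total landed cost: CNY 253727.58

CFR: the seller pays costs through ocean freight to the destination port, but not insurance.
Already in the invoice (seller's account under CFR): origin terminal, freight — exclude.
CIF value = CFR price + insurance = 245557.15 + 552.14 = 246109.29
Import duty = 246109.29 × 3% = 7383.28
Buyer bears: insurance 552.14 + destination terminal 235.01 + duty 7383.28 = 8170.43
Landed cost = invoice 245557.15 + 8170.43 = 253727.58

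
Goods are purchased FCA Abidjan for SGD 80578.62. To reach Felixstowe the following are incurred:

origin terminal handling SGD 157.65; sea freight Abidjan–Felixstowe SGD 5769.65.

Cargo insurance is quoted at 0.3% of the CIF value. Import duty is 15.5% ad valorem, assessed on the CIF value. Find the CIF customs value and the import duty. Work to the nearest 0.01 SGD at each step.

Let C be the CIF value. C = FCA price + pre-shipment costs + freight + 0.3% × C
C − 0.3% × C = 80578.62 + 157.65 + 5769.65
0.997 × C = 86505.92
C = 86505.92 / 0.997 = 86766.22
Insurance premium = 0.3% × 86766.22 = 260.30
Import duty = 86766.22 × 15.5% = 13448.76

CIF value: SGD 86766.22; import duty: SGD 13448.76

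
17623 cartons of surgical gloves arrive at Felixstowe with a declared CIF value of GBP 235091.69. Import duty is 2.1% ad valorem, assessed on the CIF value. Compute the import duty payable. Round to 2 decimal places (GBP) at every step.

Import duty = 235091.69 × 2.1% = 4936.93

Import duty: GBP 4936.93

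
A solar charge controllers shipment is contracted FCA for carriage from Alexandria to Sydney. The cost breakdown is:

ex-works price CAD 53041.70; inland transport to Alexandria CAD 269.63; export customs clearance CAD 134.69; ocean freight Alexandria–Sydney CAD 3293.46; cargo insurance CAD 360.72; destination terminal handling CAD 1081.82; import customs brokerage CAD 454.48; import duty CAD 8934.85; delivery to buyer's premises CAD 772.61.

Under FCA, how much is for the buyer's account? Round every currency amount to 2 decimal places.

Buyer's account: CAD 14897.94

FCA: the seller delivers export-cleared goods to the carrier; the buyer bears costs from that point.
Seller's account: goods 53041.70 + inland to port 269.63 + export clearance 134.69 = 53446.02
Buyer's account: freight 3293.46 + insurance 360.72 + destination terminal 1081.82 + brokerage 454.48 + duty 8934.85 + delivery 772.61 = 14897.94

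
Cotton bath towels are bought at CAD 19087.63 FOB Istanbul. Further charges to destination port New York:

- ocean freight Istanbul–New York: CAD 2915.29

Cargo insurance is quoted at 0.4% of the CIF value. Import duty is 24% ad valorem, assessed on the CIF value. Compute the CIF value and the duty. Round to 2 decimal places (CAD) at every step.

CIF value: CAD 22091.29; import duty: CAD 5301.91

Let C be the CIF value. C = FOB price + freight + 0.4% × C
C − 0.4% × C = 19087.63 + 2915.29
0.996 × C = 22002.92
C = 22002.92 / 0.996 = 22091.29
Insurance premium = 0.4% × 22091.29 = 88.37
Import duty = 22091.29 × 24% = 5301.91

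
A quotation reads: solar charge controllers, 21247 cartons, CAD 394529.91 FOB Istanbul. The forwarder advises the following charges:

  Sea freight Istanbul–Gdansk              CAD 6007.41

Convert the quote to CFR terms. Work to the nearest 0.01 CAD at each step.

CFR price: CAD 400537.32

From FOB to CFR, the seller additionally bears: freight.
CFR price = 394529.91 + 6007.41 = 400537.32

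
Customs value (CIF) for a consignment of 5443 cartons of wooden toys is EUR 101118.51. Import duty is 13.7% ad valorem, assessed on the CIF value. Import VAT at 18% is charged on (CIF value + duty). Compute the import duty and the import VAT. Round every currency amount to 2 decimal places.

Import duty = 101118.51 × 13.7% = 13853.24
VAT base = CIF + duty = 101118.51 + 13853.24 = 114971.75
Import VAT = 114971.75 × 18% = 20694.92

Import duty: EUR 13853.24; import VAT: EUR 20694.92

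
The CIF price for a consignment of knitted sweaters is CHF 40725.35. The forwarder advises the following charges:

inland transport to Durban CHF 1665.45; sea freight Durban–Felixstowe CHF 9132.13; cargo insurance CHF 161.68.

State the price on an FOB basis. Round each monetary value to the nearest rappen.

Not relevant to the conversion: inland to port — on the seller under both CIF and FOB; already in the CIF price and stays in the FOB price.
From CIF to FOB, the seller no longer bears: freight, insurance.
FOB price = 40725.35 − 9132.13 − 161.68 = 31431.54

FOB price: CHF 31431.54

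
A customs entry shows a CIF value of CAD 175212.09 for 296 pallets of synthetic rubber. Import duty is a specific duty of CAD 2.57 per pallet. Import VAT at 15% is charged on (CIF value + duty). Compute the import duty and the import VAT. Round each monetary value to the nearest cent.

Import duty = 296 × 2.57 = 760.72
VAT base = CIF + duty = 175212.09 + 760.72 = 175972.81
Import VAT = 175972.81 × 15% = 26395.92

Import duty: CAD 760.72; import VAT: CAD 26395.92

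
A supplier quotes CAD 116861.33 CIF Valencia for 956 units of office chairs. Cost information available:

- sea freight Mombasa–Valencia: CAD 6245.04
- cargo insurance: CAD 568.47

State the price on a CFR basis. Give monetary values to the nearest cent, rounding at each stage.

Not relevant to the conversion: freight — on the seller under both CIF and CFR; already in the CIF price and stays in the CFR price.
From CIF to CFR, the seller no longer bears: insurance.
CFR price = 116861.33 − 568.47 = 116292.86

CFR price: CAD 116292.86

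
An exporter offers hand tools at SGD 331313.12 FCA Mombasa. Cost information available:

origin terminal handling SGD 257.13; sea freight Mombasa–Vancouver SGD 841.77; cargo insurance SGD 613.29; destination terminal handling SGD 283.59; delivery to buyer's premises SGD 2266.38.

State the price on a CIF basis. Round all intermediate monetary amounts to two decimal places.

CIF price: SGD 333025.31

Not relevant to the conversion: delivery, destination terminal — on the buyer under both terms; not part of either seller's price.
From FCA to CIF, the seller additionally bears: origin terminal, freight, insurance.
CIF price = 331313.12 + 257.13 + 841.77 + 613.29 = 333025.31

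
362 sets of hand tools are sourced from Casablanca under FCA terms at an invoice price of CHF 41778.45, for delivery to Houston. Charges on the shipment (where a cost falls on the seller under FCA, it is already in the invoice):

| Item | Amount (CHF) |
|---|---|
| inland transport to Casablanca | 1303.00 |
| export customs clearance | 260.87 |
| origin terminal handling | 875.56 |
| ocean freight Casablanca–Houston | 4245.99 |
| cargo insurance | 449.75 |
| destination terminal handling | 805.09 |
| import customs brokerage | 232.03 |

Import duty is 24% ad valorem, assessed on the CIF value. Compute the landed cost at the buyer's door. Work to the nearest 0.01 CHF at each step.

Total landed cost: CHF 59750.81

FCA: the seller delivers export-cleared goods to the carrier; the buyer bears costs from that point.
Already in the invoice (seller's account under FCA): inland to port, export clearance — exclude.
CIF value = FCA price + origin terminal + freight + insurance = 41778.45 + 875.56 + 4245.99 + 449.75 = 47349.75
Import duty = 47349.75 × 24% = 11363.94
Buyer bears: origin terminal 875.56 + freight 4245.99 + insurance 449.75 + destination terminal 805.09 + brokerage 232.03 + duty 11363.94 = 17972.36
Landed cost = invoice 41778.45 + 17972.36 = 59750.81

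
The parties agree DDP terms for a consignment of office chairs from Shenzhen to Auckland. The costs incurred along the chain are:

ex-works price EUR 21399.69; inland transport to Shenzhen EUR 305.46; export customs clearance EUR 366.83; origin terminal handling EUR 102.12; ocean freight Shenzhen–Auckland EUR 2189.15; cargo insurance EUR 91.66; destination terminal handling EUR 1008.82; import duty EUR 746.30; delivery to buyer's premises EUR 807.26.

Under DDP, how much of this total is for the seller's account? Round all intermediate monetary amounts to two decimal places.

DDP: the seller bears all costs including import duty.
Seller's account: goods 21399.69 + inland to port 305.46 + export clearance 366.83 + origin terminal 102.12 + freight 2189.15 + insurance 91.66 + destination terminal 1008.82 + duty 746.30 + delivery 807.26 = 27017.29
Buyer's account: 0.00

Seller's account: EUR 27017.29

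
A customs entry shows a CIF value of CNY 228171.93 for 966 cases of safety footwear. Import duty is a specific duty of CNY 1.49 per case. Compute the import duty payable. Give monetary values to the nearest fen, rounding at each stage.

Import duty: CNY 1439.34

Import duty = 966 × 1.49 = 1439.34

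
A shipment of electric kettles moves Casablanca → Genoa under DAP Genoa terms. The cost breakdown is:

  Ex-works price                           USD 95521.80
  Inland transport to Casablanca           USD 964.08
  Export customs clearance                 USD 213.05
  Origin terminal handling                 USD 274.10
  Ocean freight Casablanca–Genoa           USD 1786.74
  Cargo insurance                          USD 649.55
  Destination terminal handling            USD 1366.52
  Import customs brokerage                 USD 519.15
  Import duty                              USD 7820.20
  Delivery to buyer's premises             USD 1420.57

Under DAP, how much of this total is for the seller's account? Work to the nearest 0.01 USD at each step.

Seller's account: USD 102196.41

DAP: the seller bears all costs to the named destination except import duty and clearance.
Seller's account: goods 95521.80 + inland to port 964.08 + export clearance 213.05 + origin terminal 274.10 + freight 1786.74 + insurance 649.55 + destination terminal 1366.52 + delivery 1420.57 = 102196.41
Buyer's account: brokerage 519.15 + duty 7820.20 = 8339.35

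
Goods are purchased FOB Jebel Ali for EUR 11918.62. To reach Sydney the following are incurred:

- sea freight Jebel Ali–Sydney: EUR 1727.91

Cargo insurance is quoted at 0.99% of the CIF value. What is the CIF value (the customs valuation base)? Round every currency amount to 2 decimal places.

Let C be the CIF value. C = FOB price + freight + 0.99% × C
C − 0.99% × C = 11918.62 + 1727.91
0.9901 × C = 13646.53
C = 13646.53 / 0.9901 = 13782.98
Insurance premium = 0.99% × 13782.98 = 136.45

CIF value: EUR 13782.98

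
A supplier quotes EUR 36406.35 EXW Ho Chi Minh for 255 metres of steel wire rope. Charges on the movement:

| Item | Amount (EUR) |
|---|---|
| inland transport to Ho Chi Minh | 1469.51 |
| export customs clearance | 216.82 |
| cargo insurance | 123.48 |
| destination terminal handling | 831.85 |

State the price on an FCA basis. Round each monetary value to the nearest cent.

Not relevant to the conversion: destination terminal, insurance — on the buyer under both terms; not part of either seller's price.
From EXW to FCA, the seller additionally bears: inland to port, export clearance.
FCA price = 36406.35 + 1469.51 + 216.82 = 38092.68

FCA price: EUR 38092.68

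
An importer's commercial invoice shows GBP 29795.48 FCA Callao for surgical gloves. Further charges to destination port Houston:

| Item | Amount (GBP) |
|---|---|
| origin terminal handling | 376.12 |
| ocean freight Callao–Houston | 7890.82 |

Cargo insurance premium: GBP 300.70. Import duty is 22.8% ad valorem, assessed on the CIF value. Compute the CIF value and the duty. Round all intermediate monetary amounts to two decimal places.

CIF = FCA price + pre-shipment costs + freight + insurance
CIF = 29795.48 + 376.12 + 7890.82 + 300.70 = 38363.12
Import duty = 38363.12 × 22.8% = 8746.79

CIF value: GBP 38363.12; import duty: GBP 8746.79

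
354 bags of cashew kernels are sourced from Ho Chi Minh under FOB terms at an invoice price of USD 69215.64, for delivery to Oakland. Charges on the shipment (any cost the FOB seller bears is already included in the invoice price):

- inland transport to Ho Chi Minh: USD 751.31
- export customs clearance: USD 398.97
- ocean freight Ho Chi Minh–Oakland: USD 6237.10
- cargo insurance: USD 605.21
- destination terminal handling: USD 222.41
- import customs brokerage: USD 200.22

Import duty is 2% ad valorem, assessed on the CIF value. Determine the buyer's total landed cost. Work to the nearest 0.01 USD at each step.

Total landed cost: USD 78001.74

FOB: the seller bears costs until goods are on board at the origin port; the buyer bears freight, insurance and all costs thereafter.
Already in the invoice (seller's account under FOB): inland to port, export clearance — exclude.
CIF value = FOB price + freight + insurance = 69215.64 + 6237.10 + 605.21 = 76057.95
Import duty = 76057.95 × 2% = 1521.16
Buyer bears: freight 6237.10 + insurance 605.21 + destination terminal 222.41 + brokerage 200.22 + duty 1521.16 = 8786.10
Landed cost = invoice 69215.64 + 8786.10 = 78001.74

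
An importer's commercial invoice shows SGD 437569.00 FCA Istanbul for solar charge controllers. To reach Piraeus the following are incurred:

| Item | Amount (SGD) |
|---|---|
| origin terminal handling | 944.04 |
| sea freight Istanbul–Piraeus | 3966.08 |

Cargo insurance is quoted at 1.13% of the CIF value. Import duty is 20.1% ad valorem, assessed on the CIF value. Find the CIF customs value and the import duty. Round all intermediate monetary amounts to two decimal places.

Let C be the CIF value. C = FCA price + pre-shipment costs + freight + 1.13% × C
C − 1.13% × C = 437569.00 + 944.04 + 3966.08
0.9887 × C = 442479.12
C = 442479.12 / 0.9887 = 447536.28
Insurance premium = 1.13% × 447536.28 = 5057.16
Import duty = 447536.28 × 20.1% = 89954.79

CIF value: SGD 447536.28; import duty: SGD 89954.79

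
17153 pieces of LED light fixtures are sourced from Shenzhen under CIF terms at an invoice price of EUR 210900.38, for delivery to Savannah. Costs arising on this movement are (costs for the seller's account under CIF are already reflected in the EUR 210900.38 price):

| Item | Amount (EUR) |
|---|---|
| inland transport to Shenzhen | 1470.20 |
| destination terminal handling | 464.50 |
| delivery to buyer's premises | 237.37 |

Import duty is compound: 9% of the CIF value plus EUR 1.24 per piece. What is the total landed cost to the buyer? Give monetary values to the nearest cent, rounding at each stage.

CIF: the seller pays costs through ocean freight and marine insurance to the destination port.
Already in the invoice (seller's account under CIF): inland to port — exclude.
The CIF price already equals the CIF value: 210900.38
Ad valorem component: 210900.38 × 9% = 18981.03
Specific component: 17153 × 1.24 = 21269.72
Import duty = 18981.03 + 21269.72 = 40250.75
Buyer bears: destination terminal 464.50 + delivery 237.37 + duty 40250.75 = 40952.62
Landed cost = invoice 210900.38 + 40952.62 = 251853.00

Total landed cost: EUR 251853.00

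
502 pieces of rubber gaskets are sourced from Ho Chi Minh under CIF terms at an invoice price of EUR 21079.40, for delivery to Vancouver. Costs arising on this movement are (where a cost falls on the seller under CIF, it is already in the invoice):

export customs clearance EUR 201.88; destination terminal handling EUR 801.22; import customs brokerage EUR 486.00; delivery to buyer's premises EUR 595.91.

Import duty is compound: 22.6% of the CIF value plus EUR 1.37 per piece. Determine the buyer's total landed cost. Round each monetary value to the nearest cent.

CIF: the seller pays costs through ocean freight and marine insurance to the destination port.
Already in the invoice (seller's account under CIF): export clearance — exclude.
The CIF price already equals the CIF value: 21079.40
Ad valorem component: 21079.40 × 22.6% = 4763.94
Specific component: 502 × 1.37 = 687.74
Import duty = 4763.94 + 687.74 = 5451.68
Buyer bears: destination terminal 801.22 + brokerage 486.00 + delivery 595.91 + duty 5451.68 = 7334.81
Landed cost = invoice 21079.40 + 7334.81 = 28414.21

Total landed cost: EUR 28414.21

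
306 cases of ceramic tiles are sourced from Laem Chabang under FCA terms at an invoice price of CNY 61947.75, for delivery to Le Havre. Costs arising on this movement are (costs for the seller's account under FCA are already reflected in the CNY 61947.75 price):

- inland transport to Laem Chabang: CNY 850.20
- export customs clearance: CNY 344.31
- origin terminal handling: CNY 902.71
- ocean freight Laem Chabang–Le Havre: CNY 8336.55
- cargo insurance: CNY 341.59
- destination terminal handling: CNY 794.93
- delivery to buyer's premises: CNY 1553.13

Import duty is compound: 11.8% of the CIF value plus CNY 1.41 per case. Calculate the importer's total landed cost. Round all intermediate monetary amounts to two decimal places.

Total landed cost: CNY 82748.49

FCA: the seller delivers export-cleared goods to the carrier; the buyer bears costs from that point.
Already in the invoice (seller's account under FCA): inland to port, export clearance — exclude.
CIF value = FCA price + origin terminal + freight + insurance = 61947.75 + 902.71 + 8336.55 + 341.59 = 71528.60
Ad valorem component: 71528.60 × 11.8% = 8440.37
Specific component: 306 × 1.41 = 431.46
Import duty = 8440.37 + 431.46 = 8871.83
Buyer bears: origin terminal 902.71 + freight 8336.55 + insurance 341.59 + destination terminal 794.93 + delivery 1553.13 + duty 8871.83 = 20800.74
Landed cost = invoice 61947.75 + 20800.74 = 82748.49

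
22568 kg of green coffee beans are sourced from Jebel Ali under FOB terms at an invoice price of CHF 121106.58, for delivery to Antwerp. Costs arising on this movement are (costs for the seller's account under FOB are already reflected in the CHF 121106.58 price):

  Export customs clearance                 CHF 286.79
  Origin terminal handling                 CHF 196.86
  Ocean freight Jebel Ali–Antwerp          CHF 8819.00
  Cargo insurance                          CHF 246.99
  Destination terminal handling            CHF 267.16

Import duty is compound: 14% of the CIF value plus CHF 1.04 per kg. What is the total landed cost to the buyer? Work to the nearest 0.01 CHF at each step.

Total landed cost: CHF 172134.61

FOB: the seller bears costs until goods are on board at the origin port; the buyer bears freight, insurance and all costs thereafter.
Already in the invoice (seller's account under FOB): export clearance, origin terminal — exclude.
CIF value = FOB price + freight + insurance = 121106.58 + 8819.00 + 246.99 = 130172.57
Ad valorem component: 130172.57 × 14% = 18224.16
Specific component: 22568 × 1.04 = 23470.72
Import duty = 18224.16 + 23470.72 = 41694.88
Buyer bears: freight 8819.00 + insurance 246.99 + destination terminal 267.16 + duty 41694.88 = 51028.03
Landed cost = invoice 121106.58 + 51028.03 = 172134.61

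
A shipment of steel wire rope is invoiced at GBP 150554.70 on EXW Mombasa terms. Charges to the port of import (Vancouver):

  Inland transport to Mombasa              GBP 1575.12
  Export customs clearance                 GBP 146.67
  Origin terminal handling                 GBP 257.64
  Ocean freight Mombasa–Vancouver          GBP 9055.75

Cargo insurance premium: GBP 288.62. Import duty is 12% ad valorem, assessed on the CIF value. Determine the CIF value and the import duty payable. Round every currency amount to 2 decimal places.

CIF value: GBP 161878.50; import duty: GBP 19425.42

CIF = EXW price + pre-shipment costs + freight + insurance
CIF = 150554.70 + 1575.12 + 146.67 + 257.64 + 9055.75 + 288.62 = 161878.50
Import duty = 161878.50 × 12% = 19425.42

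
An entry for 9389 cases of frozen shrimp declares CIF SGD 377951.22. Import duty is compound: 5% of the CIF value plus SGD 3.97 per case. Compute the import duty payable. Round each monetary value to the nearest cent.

Ad valorem component: 377951.22 × 5% = 18897.56
Specific component: 9389 × 3.97 = 37274.33
Import duty = 18897.56 + 37274.33 = 56171.89

Import duty: SGD 56171.89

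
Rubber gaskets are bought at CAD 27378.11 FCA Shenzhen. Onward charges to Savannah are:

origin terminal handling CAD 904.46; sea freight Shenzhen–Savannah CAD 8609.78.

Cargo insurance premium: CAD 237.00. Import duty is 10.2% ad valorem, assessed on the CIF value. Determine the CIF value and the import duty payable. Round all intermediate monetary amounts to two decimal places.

CIF = FCA price + pre-shipment costs + freight + insurance
CIF = 27378.11 + 904.46 + 8609.78 + 237.00 = 37129.35
Import duty = 37129.35 × 10.2% = 3787.19

CIF value: CAD 37129.35; import duty: CAD 3787.19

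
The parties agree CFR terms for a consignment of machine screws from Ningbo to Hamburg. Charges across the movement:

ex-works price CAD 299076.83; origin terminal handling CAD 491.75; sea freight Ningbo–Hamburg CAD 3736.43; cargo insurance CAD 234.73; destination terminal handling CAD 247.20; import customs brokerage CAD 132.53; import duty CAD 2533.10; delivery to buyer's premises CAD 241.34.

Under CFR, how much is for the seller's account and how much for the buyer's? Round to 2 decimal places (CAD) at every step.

CFR: the seller pays costs through ocean freight to the destination port, but not insurance.
Seller's account: goods 299076.83 + origin terminal 491.75 + freight 3736.43 = 303305.01
Buyer's account: insurance 234.73 + destination terminal 247.20 + brokerage 132.53 + duty 2533.10 + delivery 241.34 = 3388.90

Seller: CAD 303305.01; buyer: CAD 3388.90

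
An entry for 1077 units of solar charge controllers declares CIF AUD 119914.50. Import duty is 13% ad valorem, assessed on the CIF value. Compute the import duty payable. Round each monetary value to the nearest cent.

Import duty = 119914.50 × 13% = 15588.89

Import duty: AUD 15588.89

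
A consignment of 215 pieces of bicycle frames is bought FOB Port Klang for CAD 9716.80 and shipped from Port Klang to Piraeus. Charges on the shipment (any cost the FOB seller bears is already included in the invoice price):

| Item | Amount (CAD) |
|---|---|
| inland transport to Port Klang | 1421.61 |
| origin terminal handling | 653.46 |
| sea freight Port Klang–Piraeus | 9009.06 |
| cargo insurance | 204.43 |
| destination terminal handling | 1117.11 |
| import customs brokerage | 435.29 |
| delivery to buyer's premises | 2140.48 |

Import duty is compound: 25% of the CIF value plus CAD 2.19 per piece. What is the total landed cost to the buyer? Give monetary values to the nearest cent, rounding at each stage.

FOB: the seller bears costs until goods are on board at the origin port; the buyer bears freight, insurance and all costs thereafter.
Already in the invoice (seller's account under FOB): inland to port, origin terminal — exclude.
CIF value = FOB price + freight + insurance = 9716.80 + 9009.06 + 204.43 = 18930.29
Ad valorem component: 18930.29 × 25% = 4732.57
Specific component: 215 × 2.19 = 470.85
Import duty = 4732.57 + 470.85 = 5203.42
Buyer bears: freight 9009.06 + insurance 204.43 + destination terminal 1117.11 + brokerage 435.29 + delivery 2140.48 + duty 5203.42 = 18109.79
Landed cost = invoice 9716.80 + 18109.79 = 27826.59

Total landed cost: CAD 27826.59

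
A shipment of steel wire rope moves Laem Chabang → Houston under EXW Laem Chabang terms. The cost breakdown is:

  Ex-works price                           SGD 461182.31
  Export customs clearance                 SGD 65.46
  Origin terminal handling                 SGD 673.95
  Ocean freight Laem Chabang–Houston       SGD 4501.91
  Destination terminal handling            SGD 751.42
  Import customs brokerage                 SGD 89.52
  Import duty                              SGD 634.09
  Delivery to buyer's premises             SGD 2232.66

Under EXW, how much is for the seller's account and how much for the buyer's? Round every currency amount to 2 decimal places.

EXW: the seller makes goods available at their premises; the buyer bears all onward costs.
Seller's account: goods 461182.31 = 461182.31
Buyer's account: export clearance 65.46 + origin terminal 673.95 + freight 4501.91 + destination terminal 751.42 + brokerage 89.52 + duty 634.09 + delivery 2232.66 = 8949.01

Seller: SGD 461182.31; buyer: SGD 8949.01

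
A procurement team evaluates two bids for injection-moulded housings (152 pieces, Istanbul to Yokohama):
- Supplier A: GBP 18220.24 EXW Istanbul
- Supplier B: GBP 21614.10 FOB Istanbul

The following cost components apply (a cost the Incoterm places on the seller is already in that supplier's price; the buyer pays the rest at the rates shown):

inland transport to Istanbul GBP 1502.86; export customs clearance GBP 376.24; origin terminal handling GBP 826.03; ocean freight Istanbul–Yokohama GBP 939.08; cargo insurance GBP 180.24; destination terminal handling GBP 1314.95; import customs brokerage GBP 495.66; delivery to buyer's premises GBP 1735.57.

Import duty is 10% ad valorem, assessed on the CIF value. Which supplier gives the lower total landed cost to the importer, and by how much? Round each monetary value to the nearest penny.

Supplier A (EXW):
CIF value = EXW price + inland to port + export clearance + origin terminal + freight + insurance = 18220.24 + 1502.86 + 376.24 + 826.03 + 939.08 + 180.24 = 22044.69
Import duty = 22044.69 × 10% = 2204.47
Buyer bears (A): 1502.86 + 376.24 + 826.03 + 939.08 + 180.24 + 1314.95 + 495.66 + 1735.57 = 7370.63
Landed cost (A) = invoice 18220.24 + 7370.63 + duty 2204.47 = 27795.34
Supplier B (FOB):
CIF value = FOB price + freight + insurance = 21614.10 + 939.08 + 180.24 = 22733.42
Import duty = 22733.42 × 10% = 2273.34
Buyer bears (B): 939.08 + 180.24 + 1314.95 + 495.66 + 1735.57 = 4665.50
Landed cost (B) = invoice 21614.10 + 4665.50 + duty 2273.34 = 28552.94
Difference = |27795.34 − 28552.94| = 757.60

Supplier A is cheaper by GBP 757.60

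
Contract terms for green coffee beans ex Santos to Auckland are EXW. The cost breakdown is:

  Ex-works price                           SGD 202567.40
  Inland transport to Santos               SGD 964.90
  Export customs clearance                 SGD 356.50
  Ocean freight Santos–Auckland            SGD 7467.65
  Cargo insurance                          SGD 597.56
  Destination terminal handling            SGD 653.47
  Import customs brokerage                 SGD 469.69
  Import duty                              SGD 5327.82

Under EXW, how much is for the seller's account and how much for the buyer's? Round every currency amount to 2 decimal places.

EXW: the seller makes goods available at their premises; the buyer bears all onward costs.
Seller's account: goods 202567.40 = 202567.40
Buyer's account: inland to port 964.90 + export clearance 356.50 + freight 7467.65 + insurance 597.56 + destination terminal 653.47 + brokerage 469.69 + duty 5327.82 = 15837.59

Seller: SGD 202567.40; buyer: SGD 15837.59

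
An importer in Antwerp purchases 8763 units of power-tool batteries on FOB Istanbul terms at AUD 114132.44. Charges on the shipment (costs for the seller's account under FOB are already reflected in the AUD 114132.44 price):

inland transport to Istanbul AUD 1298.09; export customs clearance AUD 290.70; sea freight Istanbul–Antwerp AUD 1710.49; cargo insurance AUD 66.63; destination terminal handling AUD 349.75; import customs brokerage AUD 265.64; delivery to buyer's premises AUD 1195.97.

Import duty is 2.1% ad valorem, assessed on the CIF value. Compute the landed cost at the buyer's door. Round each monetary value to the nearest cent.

Total landed cost: AUD 120155.02

FOB: the seller bears costs until goods are on board at the origin port; the buyer bears freight, insurance and all costs thereafter.
Already in the invoice (seller's account under FOB): inland to port, export clearance — exclude.
CIF value = FOB price + freight + insurance = 114132.44 + 1710.49 + 66.63 = 115909.56
Import duty = 115909.56 × 2.1% = 2434.10
Buyer bears: freight 1710.49 + insurance 66.63 + destination terminal 349.75 + brokerage 265.64 + delivery 1195.97 + duty 2434.10 = 6022.58
Landed cost = invoice 114132.44 + 6022.58 = 120155.02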